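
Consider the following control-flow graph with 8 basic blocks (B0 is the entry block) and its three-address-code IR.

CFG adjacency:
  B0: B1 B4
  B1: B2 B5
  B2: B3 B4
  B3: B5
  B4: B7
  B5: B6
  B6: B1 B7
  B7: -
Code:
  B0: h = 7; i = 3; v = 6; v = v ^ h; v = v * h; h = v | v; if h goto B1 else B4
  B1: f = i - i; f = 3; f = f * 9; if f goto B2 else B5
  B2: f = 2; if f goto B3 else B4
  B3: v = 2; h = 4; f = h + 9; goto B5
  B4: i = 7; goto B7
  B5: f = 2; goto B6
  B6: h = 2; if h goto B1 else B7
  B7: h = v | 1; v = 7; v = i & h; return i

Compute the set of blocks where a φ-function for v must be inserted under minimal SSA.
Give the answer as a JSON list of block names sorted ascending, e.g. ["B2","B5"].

Answer: ["B1", "B4", "B5", "B7"]

Derivation:
idom tree: B1←B0 B2←B1 B3←B2 B4←B0 B5←B1 B6←B5 B7←B0
Dom at joins:
  B1: preds {B0,B6}: {B0} ∩ {B0,B1,B5,B6} = {B0}; idom=B0
  B4: preds {B0,B2}: {B0} ∩ {B0,B1,B2} = {B0}; idom=B0
  B5: preds {B1,B3}: {B0,B1} ∩ {B0,B1,B2,B3} = {B0,B1}; idom=B1
  B7: preds {B4,B6}: {B0,B4} ∩ {B0,B1,B5,B6} = {B0}; idom=B0

DF walk-up:
  B1←B0: walk · to B0
  B1←B6: walk B6→B5→B1 to B0
  B4←B0: walk · to B0
  B4←B2: walk B2→B1 to B0
  B5←B1: walk · to B1
  B5←B3: walk B3→B2 to B1
  B7←B4: walk B4 to B0
  B7←B6: walk B6→B5→B1 to B0
  B0: DF=∅
  B1: DF={B1,B4,B7}
  B2: DF={B4,B5}
  B3: DF={B5}
  B4: DF={B7}
  B5: DF={B1,B7}
  B6: DF={B1,B7}
  B7: DF=∅

φ for v: defs {B0,B3,B7}
  DF⁺ = {B1,B4,B5,B7}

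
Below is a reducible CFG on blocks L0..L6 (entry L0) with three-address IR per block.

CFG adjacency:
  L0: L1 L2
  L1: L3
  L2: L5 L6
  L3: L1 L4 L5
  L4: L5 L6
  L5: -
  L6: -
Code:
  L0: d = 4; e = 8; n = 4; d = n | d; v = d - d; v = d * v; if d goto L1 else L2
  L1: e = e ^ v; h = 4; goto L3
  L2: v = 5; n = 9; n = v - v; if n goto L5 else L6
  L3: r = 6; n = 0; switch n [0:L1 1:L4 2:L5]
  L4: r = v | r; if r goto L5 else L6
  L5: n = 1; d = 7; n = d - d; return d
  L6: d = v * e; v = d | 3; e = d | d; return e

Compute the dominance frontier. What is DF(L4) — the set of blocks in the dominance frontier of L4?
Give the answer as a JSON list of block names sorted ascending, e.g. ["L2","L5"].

Answer: ["L5", "L6"]

Derivation:
idom tree: L1←L0 L2←L0 L3←L1 L4←L3 L5←L0 L6←L0
Join-block Dom:
  L1: preds {L0,L3}: {L0} ∩ {L0,L1,L3} = {L0}; idom=L0
  L5: preds {L2,L3,L4}: {L0,L2} ∩ {L0,L1,L3} ∩ {L0,L1,L3,L4} = {L0}; idom=L0
  L6: preds {L2,L4}: {L0,L2} ∩ {L0,L1,L3,L4} = {L0}; idom=L0

Frontier:
  join L1 pred L0: · stop@L0
  join L1 pred L3: L3→L1 stop@L0
  join L5 pred L2: L2 stop@L0
  join L5 pred L3: L3→L1 stop@L0
  join L5 pred L4: L4→L3→L1 stop@L0
  join L6 pred L2: L2 stop@L0
  join L6 pred L4: L4→L3→L1 stop@L0
  DF(L0)=∅
  DF(L1)={L1,L5,L6}
  DF(L2)={L5,L6}
  DF(L3)={L1,L5,L6}
  DF(L4)={L5,L6}
  DF(L5)=∅
  DF(L6)=∅

DF(L4) = ["L5", "L6"]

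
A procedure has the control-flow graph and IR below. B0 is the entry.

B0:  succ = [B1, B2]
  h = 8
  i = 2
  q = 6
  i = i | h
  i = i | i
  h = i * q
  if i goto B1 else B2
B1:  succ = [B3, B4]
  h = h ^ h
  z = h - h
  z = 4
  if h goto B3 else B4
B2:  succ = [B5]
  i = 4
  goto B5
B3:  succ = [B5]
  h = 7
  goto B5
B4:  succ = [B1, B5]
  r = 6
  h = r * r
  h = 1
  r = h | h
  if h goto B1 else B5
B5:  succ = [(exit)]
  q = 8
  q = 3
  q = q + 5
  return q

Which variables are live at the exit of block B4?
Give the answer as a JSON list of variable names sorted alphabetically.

Answer: ["h"]

Analysis:
Block summaries:
  B0: def={h,i,q} ue=∅
  B1: def={h,z} ue={h}
  B2: def={i} ue=∅
  B3: def={h} ue=∅
  B4: def={h,r} ue=∅
  B5: def={q} ue=∅

Liveness:
  live B0: ∅→{h}
  live B1: {h}→∅
  live B2: ∅→∅
  live B3: ∅→∅
  live B4: ∅→{h}
  live B5: ∅→∅

live-out(B4) = ["h"]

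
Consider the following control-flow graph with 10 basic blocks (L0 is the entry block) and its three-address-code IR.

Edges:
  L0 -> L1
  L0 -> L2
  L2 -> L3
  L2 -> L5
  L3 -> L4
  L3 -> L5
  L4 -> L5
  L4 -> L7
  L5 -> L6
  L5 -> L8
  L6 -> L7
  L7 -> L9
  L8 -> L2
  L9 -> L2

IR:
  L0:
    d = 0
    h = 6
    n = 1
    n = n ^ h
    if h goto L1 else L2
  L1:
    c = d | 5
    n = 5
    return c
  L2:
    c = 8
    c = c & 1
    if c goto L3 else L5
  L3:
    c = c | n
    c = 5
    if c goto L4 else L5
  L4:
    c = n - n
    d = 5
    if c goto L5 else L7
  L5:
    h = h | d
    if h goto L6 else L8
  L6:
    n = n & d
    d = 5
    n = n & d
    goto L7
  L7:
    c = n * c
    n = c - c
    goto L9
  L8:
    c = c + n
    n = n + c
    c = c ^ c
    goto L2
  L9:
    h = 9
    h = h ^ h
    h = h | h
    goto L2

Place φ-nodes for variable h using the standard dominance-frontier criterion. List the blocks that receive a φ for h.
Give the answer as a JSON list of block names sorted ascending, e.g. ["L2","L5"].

Answer: ["L2", "L7"]

Derivation:
idom tree: L1←L0 L2←L0 L3←L2 L4←L3 L5←L2 L6←L5 L7←L2 L8←L5 L9←L7
Join-block Dom:
  L2: preds {L0,L8,L9}: {L0} ∩ {L0,L2,L5,L8} ∩ {L0,L2,L7,L9} = {L0}; idom=L0
  L5: preds {L2,L3,L4}: {L0,L2} ∩ {L0,L2,L3} ∩ {L0,L2,L3,L4} = {L0,L2}; idom=L2
  L7: preds {L4,L6}: {L0,L2,L3,L4} ∩ {L0,L2,L5,L6} = {L0,L2}; idom=L2

DF walk-up:
  L2←L0: walk · to L0
  L2←L8: walk L8→L5→L2 to L0
  L2←L9: walk L9→L7→L2 to L0
  L5←L2: walk · to L2
  L5←L3: walk L3 to L2
  L5←L4: walk L4→L3 to L2
  L7←L4: walk L4→L3 to L2
  L7←L6: walk L6→L5 to L2
  L0: DF=∅
  L1: DF=∅
  L2: DF={L2}
  L3: DF={L5,L7}
  L4: DF={L5,L7}
  L5: DF={L2,L7}
  L6: DF={L7}
  L7: DF={L2}
  L8: DF={L2}
  L9: DF={L2}

φ for h: defs {L0,L5,L9}
  DF⁺ = {L2,L7}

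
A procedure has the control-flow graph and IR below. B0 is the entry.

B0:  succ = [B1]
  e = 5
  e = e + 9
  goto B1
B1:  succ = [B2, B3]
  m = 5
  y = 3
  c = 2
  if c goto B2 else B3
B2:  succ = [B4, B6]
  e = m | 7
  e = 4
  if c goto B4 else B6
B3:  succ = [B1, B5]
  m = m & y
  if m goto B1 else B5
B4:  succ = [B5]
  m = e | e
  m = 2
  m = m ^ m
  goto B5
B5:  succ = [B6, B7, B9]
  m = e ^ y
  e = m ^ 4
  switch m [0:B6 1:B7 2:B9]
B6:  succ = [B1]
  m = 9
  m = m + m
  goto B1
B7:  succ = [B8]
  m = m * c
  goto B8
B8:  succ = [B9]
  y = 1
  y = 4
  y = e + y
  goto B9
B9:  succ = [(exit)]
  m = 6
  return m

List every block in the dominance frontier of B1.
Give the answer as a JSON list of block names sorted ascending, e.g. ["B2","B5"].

Answer: ["B1"]

Analysis:
idom tree: B1←B0 B2←B1 B3←B1 B4←B2 B5←B1 B6←B1 B7←B5 B8←B7 B9←B5
Dom at joins:
  B1: preds {B0,B3,B6}: {B0} ∩ {B0,B1,B3} ∩ {B0,B1,B6} = {B0}; idom=B0
  B5: preds {B3,B4}: {B0,B1,B3} ∩ {B0,B1,B2,B4} = {B0,B1}; idom=B1
  B6: preds {B2,B5}: {B0,B1,B2} ∩ {B0,B1,B5} = {B0,B1}; idom=B1
  B9: preds {B5,B8}: {B0,B1,B5} ∩ {B0,B1,B5,B7,B8} = {B0,B1,B5}; idom=B5

Frontier:
  B1←B0: walk · to B0
  B1←B3: walk B3→B1 to B0
  B1←B6: walk B6→B1 to B0
  B5←B3: walk B3 to B1
  B5←B4: walk B4→B2 to B1
  B6←B2: walk B2 to B1
  B6←B5: walk B5 to B1
  B9←B5: walk · to B5
  B9←B8: walk B8→B7 to B5
  B0 → ∅
  B1 → {B1}
  B2 → {B5,B6}
  B3 → {B1,B5}
  B4 → {B5}
  B5 → {B6}
  B6 → {B1}
  B7 → {B9}
  B8 → {B9}
  B9 → ∅

DF(B1) = ["B1"]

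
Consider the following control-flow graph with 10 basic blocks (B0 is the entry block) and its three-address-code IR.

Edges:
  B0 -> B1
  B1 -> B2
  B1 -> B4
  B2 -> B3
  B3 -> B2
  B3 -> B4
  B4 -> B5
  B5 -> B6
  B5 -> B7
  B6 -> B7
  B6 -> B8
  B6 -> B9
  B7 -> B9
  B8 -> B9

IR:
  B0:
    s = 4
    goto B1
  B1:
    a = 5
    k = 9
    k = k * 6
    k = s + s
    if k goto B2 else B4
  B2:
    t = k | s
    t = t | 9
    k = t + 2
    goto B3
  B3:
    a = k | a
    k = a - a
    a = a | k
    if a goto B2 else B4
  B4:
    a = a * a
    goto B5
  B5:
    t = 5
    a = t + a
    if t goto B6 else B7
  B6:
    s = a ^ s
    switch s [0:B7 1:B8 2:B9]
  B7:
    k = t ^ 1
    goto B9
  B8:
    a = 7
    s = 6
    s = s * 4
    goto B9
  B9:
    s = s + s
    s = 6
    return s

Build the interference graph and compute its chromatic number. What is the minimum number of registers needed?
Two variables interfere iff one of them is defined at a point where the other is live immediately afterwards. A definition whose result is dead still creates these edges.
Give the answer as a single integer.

Block summaries:
  B0: def={s} ue=∅
  B1: def={a,k} ue={s}
  B2: def={k,t} ue={k,s}
  B3: def={a,k} ue={a,k}
  B4: def={a} ue={a}
  B5: def={a,t} ue={a}
  B6: def={s} ue={a,s}
  B7: def={k} ue={t}
  B8: def={a,s} ue=∅
  B9: def={s} ue={s}

Liveness:
  B0 li=∅ lo={s}
  B1 li={s} lo={a,k,s}
  B2 li={a,k,s} lo={a,k,s}
  B3 li={a,k,s} lo={a,k,s}
  B4 li={a,s} lo={a,s}
  B5 li={a,s} lo={a,s,t}
  B6 li={a,s,t} lo={s,t}
  B7 li={s,t} lo={s}
  B8 li=∅ lo={s}
  B9 li={s} lo=∅

Conflict graph:
  a↔{k,s,t}
  k↔{a,s}
  s↔{a,k,t}
  t↔{a,s}

Colouring:
  {a,k,s} pairwise interfere (3-clique) ⇒ χ ≥ 3
  assign a→c0 k→c2 s→c1 t→c2 — no edge inside a register ⇒ χ ≤ 3
  χ = 3

Answer: 3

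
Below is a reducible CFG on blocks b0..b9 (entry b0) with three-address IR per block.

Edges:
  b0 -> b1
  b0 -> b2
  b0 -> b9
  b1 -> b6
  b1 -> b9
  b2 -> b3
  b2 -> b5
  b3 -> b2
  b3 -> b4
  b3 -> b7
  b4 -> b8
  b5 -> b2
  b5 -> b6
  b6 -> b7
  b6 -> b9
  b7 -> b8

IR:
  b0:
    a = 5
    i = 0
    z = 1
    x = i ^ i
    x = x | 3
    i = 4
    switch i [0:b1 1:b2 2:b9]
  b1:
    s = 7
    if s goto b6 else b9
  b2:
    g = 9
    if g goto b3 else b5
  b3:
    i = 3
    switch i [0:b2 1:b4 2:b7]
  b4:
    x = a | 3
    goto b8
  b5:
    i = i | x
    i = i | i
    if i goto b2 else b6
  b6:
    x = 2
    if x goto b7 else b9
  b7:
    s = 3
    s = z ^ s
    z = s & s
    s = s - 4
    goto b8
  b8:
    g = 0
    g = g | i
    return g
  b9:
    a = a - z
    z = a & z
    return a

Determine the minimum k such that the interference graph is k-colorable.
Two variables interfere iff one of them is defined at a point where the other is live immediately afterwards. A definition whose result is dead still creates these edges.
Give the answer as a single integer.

Per-block:
  b0: {a,i,x,z} / ∅
  b1: {s} / ∅
  b2: {g} / ∅
  b3: {i} / ∅
  b4: {x} / {a}
  b5: {i} / {i,x}
  b6: {x} / ∅
  b7: {s,z} / {z}
  b8: {g} / {i}
  b9: {a,z} / {a,z}

Live sets:
  b0: in=∅ out={a,i,x,z}
  b1: in={a,i,z} out={a,i,z}
  b2: in={a,i,x,z} out={a,i,x,z}
  b3: in={a,x,z} out={a,i,x,z}
  b4: in={a,i} out={i}
  b5: in={a,i,x,z} out={a,i,x,z}
  b6: in={a,i,z} out={a,i,z}
  b7: in={i,z} out={i}
  b8: in={i} out=∅
  b9: in={a,z} out=∅

Interfere edges:
  a — {g,i,s,x,z}
  g — {a,i,x,z}
  i — {a,g,s,x,z}
  s — {a,i,z}
  x — {a,g,i,z}
  z — {a,g,i,s,x}

Chromatic number:
  {a,g,i,x,z} pairwise interfere (5-clique) ⇒ χ ≥ 5
  assign a→R0 g→R3 i→R1 s→R3 x→R4 z→R2 — no edge inside a register ⇒ χ ≤ 5
  χ = 5

Answer: 5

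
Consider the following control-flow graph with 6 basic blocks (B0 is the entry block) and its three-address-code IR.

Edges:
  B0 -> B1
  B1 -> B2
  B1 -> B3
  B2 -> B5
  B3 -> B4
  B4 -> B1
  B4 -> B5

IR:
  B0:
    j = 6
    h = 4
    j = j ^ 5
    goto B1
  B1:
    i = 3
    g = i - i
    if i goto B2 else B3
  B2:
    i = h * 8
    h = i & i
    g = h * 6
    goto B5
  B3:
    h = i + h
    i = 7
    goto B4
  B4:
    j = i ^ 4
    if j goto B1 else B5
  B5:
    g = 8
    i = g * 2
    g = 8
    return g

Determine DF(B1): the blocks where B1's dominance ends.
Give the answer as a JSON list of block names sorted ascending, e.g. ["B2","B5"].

idom tree: B1←B0 B2←B1 B3←B1 B4←B3 B5←B1
Join-block Dom:
  B1: preds {B0,B4}: {B0} ∩ {B0,B1,B3,B4} = {B0}; idom=B0
  B5: preds {B2,B4}: {B0,B1,B2} ∩ {B0,B1,B3,B4} = {B0,B1}; idom=B1

Frontier:
  join B1 pred B0: · stop@B0
  join B1 pred B4: B4→B3→B1 stop@B0
  join B5 pred B2: B2 stop@B1
  join B5 pred B4: B4→B3 stop@B1
  DF(B0)=∅
  DF(B1)={B1}
  DF(B2)={B5}
  DF(B3)={B1,B5}
  DF(B4)={B1,B5}
  DF(B5)=∅

DF(B1) = ["B1"]

Answer: ["B1"]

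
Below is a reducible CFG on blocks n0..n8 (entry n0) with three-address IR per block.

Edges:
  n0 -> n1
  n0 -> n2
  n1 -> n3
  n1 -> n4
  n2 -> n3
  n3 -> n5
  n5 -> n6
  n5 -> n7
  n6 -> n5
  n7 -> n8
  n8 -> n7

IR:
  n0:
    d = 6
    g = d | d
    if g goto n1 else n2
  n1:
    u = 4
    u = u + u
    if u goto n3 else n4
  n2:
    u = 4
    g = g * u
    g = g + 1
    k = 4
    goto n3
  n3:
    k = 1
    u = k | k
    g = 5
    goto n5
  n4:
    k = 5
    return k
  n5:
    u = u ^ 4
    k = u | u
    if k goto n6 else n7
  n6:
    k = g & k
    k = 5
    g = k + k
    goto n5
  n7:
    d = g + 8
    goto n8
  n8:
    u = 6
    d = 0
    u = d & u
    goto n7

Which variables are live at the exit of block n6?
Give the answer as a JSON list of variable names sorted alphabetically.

Block summaries:
  n0 def {d,g} use ∅
  n1 def {u} use ∅
  n2 def {g,k,u} use {g}
  n3 def {g,k,u} use ∅
  n4 def {k} use ∅
  n5 def {k,u} use {u}
  n6 def {g,k} use {g,k}
  n7 def {d} use {g}
  n8 def {d,u} use ∅

Liveness:
  n0 li=∅ lo={g}
  n1 li=∅ lo=∅
  n2 li={g} lo=∅
  n3 li=∅ lo={g,u}
  n4 li=∅ lo=∅
  n5 li={g,u} lo={g,k,u}
  n6 li={g,k,u} lo={g,u}
  n7 li={g} lo={g}
  n8 li={g} lo={g}

live-out(n6) = ["g", "u"]

Answer: ["g", "u"]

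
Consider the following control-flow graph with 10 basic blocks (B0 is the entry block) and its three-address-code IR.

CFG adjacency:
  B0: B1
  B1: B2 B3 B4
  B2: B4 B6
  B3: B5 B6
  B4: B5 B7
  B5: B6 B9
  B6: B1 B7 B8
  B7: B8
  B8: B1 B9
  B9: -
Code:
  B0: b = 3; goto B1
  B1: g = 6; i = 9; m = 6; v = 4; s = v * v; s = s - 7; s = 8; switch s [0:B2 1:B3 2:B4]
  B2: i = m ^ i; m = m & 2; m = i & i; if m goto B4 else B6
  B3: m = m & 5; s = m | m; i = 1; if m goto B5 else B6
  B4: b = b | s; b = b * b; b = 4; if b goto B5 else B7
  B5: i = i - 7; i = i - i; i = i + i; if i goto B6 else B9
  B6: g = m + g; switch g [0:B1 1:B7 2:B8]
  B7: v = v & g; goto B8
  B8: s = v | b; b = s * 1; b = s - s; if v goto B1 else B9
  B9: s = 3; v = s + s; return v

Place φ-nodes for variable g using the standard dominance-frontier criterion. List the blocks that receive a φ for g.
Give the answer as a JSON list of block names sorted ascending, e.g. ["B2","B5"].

Answer: ["B1", "B7", "B8", "B9"]

Derivation:
idom tree: B1←B0 B2←B1 B3←B1 B4←B1 B5←B1 B6←B1 B7←B1 B8←B1 B9←B1
Dom at joins:
  B1: preds {B0,B6,B8}: {B0} ∩ {B0,B1,B6} ∩ {B0,B1,B8} = {B0}; idom=B0
  B4: preds {B1,B2}: {B0,B1} ∩ {B0,B1,B2} = {B0,B1}; idom=B1
  B5: preds {B3,B4}: {B0,B1,B3} ∩ {B0,B1,B4} = {B0,B1}; idom=B1
  B6: preds {B2,B3,B5}: {B0,B1,B2} ∩ {B0,B1,B3} ∩ {B0,B1,B5} = {B0,B1}; idom=B1
  B7: preds {B4,B6}: {B0,B1,B4} ∩ {B0,B1,B6} = {B0,B1}; idom=B1
  B8: preds {B6,B7}: {B0,B1,B6} ∩ {B0,B1,B7} = {B0,B1}; idom=B1
  B9: preds {B5,B8}: {B0,B1,B5} ∩ {B0,B1,B8} = {B0,B1}; idom=B1

DF derivation:
  B1←B0: walk · to B0
  B1←B6: walk B6→B1 to B0
  B1←B8: walk B8→B1 to B0
  B4←B1: walk · to B1
  B4←B2: walk B2 to B1
  B5←B3: walk B3 to B1
  B5←B4: walk B4 to B1
  B6←B2: walk B2 to B1
  B6←B3: walk B3 to B1
  B6←B5: walk B5 to B1
  B7←B4: walk B4 to B1
  B7←B6: walk B6 to B1
  B8←B6: walk B6 to B1
  B8←B7: walk B7 to B1
  B9←B5: walk B5 to B1
  B9←B8: walk B8 to B1
  DF(B0)=∅
  DF(B1)={B1}
  DF(B2)={B4,B6}
  DF(B3)={B5,B6}
  DF(B4)={B5,B7}
  DF(B5)={B6,B9}
  DF(B6)={B1,B7,B8}
  DF(B7)={B8}
  DF(B8)={B1,B9}
  DF(B9)=∅

φ for g: defs {B1,B6}
  DF⁺ = {B1,B7,B8,B9}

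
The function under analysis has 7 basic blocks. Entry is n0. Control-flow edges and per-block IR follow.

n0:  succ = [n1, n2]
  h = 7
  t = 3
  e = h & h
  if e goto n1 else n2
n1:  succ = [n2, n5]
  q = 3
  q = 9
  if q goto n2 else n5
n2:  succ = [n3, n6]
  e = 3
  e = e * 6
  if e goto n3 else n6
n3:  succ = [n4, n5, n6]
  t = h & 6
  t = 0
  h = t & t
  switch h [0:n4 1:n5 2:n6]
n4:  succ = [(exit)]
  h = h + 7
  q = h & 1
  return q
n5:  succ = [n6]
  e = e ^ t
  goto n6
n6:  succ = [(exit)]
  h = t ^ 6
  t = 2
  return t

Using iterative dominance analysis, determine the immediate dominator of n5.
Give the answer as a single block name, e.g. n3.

Answer: n0

Analysis:
idom tree: n1←n0 n2←n0 n3←n2 n4←n3 n5←n0 n6←n0
Join-block Dom:
  n2: preds {n0,n1}: {n0} ∩ {n0,n1} = {n0}; idom=n0
  n5: preds {n1,n3}: {n0,n1} ∩ {n0,n2,n3} = {n0}; idom=n0
  n6: preds {n2,n3,n5}: {n0,n2} ∩ {n0,n2,n3} ∩ {n0,n5} = {n0}; idom=n0

idom(n5) = n0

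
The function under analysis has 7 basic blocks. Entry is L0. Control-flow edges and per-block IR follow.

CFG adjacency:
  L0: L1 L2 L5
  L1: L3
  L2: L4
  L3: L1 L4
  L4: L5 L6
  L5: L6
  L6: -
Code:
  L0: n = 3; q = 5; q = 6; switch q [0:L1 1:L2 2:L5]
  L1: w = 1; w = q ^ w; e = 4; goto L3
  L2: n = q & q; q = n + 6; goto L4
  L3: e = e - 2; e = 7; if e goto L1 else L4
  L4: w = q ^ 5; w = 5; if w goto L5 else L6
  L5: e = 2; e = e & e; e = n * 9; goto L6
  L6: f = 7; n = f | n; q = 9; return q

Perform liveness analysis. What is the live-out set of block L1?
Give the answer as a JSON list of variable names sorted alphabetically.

Per-block:
  L0: def={n,q} ue=∅
  L1: def={e,w} ue={q}
  L2: def={n,q} ue={q}
  L3: def={e} ue={e}
  L4: def={w} ue={q}
  L5: def={e} ue={n}
  L6: def={f,n,q} ue={n}

Live sets:
  L0: in=∅ out={n,q}
  L1: in={n,q} out={e,n,q}
  L2: in={q} out={n,q}
  L3: in={e,n,q} out={n,q}
  L4: in={n,q} out={n}
  L5: in={n} out={n}
  L6: in={n} out=∅

live-out(L1) = ["e", "n", "q"]

Answer: ["e", "n", "q"]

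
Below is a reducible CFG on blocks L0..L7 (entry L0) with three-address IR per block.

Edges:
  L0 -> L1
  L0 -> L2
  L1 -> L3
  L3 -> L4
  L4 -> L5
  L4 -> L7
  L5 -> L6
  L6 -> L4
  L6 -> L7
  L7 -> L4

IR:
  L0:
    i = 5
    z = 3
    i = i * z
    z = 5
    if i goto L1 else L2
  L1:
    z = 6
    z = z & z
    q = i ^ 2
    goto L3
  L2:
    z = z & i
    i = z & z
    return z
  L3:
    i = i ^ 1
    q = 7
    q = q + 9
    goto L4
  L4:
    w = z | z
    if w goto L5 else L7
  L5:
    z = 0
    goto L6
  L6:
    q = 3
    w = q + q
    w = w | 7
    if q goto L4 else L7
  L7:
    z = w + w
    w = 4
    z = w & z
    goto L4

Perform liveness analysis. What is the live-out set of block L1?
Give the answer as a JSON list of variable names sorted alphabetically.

Answer: ["i", "z"]

Derivation:
def/use:
  L0: def={i,z} ue=∅
  L1: def={q,z} ue={i}
  L2: def={i,z} ue={i,z}
  L3: def={i,q} ue={i}
  L4: def={w} ue={z}
  L5: def={z} ue=∅
  L6: def={q,w} ue=∅
  L7: def={w,z} ue={w}

Liveness:
  L0 li=∅ lo={i,z}
  L1 li={i} lo={i,z}
  L2 li={i,z} lo=∅
  L3 li={i,z} lo={z}
  L4 li={z} lo={w}
  L5 li=∅ lo={z}
  L6 li={z} lo={w,z}
  L7 li={w} lo={z}

live-out(L1) = ["i", "z"]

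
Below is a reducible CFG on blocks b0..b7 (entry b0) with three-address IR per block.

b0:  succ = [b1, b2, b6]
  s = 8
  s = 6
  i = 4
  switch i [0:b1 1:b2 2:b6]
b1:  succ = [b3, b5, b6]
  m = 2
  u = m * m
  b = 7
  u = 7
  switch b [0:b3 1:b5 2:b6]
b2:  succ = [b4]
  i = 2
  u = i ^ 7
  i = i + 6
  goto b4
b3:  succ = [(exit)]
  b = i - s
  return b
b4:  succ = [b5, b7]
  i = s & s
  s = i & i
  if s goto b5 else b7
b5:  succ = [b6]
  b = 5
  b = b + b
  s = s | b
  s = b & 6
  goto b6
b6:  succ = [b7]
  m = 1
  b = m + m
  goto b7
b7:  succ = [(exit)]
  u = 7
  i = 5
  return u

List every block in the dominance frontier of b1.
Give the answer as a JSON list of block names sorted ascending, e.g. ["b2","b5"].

idom tree: b1←b0 b2←b0 b3←b1 b4←b2 b5←b0 b6←b0 b7←b0
Join-block Dom:
  b5: preds {b1,b4}: {b0,b1} ∩ {b0,b2,b4} = {b0}; idom=b0
  b6: preds {b0,b1,b5}: {b0} ∩ {b0,b1} ∩ {b0,b5} = {b0}; idom=b0
  b7: preds {b4,b6}: {b0,b2,b4} ∩ {b0,b6} = {b0}; idom=b0

DF derivation:
  b5←b1: walk b1 to b0
  b5←b4: walk b4→b2 to b0
  b6←b0: walk · to b0
  b6←b1: walk b1 to b0
  b6←b5: walk b5 to b0
  b7←b4: walk b4→b2 to b0
  b7←b6: walk b6 to b0
  b0 → ∅
  b1 → {b5,b6}
  b2 → {b5,b7}
  b3 → ∅
  b4 → {b5,b7}
  b5 → {b6}
  b6 → {b7}
  b7 → ∅

DF(b1) = ["b5", "b6"]

Answer: ["b5", "b6"]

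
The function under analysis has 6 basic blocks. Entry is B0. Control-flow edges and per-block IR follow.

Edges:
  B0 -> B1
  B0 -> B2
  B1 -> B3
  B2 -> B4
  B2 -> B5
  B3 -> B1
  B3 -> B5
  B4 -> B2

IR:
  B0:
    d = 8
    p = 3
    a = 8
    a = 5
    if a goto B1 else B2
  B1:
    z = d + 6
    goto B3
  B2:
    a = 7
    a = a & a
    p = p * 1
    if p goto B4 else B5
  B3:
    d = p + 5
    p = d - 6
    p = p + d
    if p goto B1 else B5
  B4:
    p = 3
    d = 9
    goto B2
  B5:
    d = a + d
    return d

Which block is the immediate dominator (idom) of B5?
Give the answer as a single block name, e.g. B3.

idom tree: B1←B0 B2←B0 B3←B1 B4←B2 B5←B0
Dom at joins:
  B1: preds {B0,B3}: {B0} ∩ {B0,B1,B3} = {B0}; idom=B0
  B2: preds {B0,B4}: {B0} ∩ {B0,B2,B4} = {B0}; idom=B0
  B5: preds {B2,B3}: {B0,B2} ∩ {B0,B1,B3} = {B0}; idom=B0

idom(B5) = B0

Answer: B0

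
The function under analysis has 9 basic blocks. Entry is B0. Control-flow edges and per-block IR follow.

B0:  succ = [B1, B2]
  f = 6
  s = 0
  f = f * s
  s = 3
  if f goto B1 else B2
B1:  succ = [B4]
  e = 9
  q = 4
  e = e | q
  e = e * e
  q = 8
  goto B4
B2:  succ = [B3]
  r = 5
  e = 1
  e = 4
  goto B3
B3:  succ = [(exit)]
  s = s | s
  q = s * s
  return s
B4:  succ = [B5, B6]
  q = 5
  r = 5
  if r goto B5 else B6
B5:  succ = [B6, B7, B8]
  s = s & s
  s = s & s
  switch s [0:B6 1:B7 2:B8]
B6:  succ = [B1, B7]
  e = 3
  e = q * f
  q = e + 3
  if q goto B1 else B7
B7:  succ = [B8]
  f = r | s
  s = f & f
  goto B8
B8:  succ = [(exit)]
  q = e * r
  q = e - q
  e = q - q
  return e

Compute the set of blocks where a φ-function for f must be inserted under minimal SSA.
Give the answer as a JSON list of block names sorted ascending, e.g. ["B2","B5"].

Answer: ["B8"]

Working:
idom tree: B1←B0 B2←B0 B3←B2 B4←B1 B5←B4 B6←B4 B7←B4 B8←B4
Dom∩ at merges:
  B1: preds {B0,B6}: {B0} ∩ {B0,B1,B4,B6} = {B0}; idom=B0
  B6: preds {B4,B5}: {B0,B1,B4} ∩ {B0,B1,B4,B5} = {B0,B1,B4}; idom=B4
  B7: preds {B5,B6}: {B0,B1,B4,B5} ∩ {B0,B1,B4,B6} = {B0,B1,B4}; idom=B4
  B8: preds {B5,B7}: {B0,B1,B4,B5} ∩ {B0,B1,B4,B7} = {B0,B1,B4}; idom=B4

Frontier:
  B1←B0: walk · to B0
  B1←B6: walk B6→B4→B1 to B0
  B6←B4: walk · to B4
  B6←B5: walk B5 to B4
  B7←B5: walk B5 to B4
  B7←B6: walk B6 to B4
  B8←B5: walk B5 to B4
  B8←B7: walk B7 to B4
  B0 → ∅
  B1 → {B1}
  B2 → ∅
  B3 → ∅
  B4 → {B1}
  B5 → {B6,B7,B8}
  B6 → {B1,B7}
  B7 → {B8}
  B8 → ∅

φ for f: defs {B0,B7}
  DF⁺ = {B8}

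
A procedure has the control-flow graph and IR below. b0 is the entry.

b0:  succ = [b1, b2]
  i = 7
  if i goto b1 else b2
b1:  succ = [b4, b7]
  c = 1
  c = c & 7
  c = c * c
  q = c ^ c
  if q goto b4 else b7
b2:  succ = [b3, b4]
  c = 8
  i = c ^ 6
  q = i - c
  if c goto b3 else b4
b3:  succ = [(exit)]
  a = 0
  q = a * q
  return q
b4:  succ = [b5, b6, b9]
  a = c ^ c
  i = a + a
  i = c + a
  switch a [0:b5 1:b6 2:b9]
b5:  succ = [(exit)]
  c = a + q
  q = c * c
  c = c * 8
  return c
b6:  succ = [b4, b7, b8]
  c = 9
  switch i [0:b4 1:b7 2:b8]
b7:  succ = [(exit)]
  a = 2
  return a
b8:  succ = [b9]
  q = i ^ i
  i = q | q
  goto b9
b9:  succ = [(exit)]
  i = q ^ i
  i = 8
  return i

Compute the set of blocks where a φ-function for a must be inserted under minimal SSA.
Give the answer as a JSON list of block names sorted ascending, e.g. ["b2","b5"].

idom tree: b1←b0 b2←b0 b3←b2 b4←b0 b5←b4 b6←b4 b7←b0 b8←b6 b9←b4
Dom∩ at merges:
  b4: preds {b1,b2,b6}: {b0,b1} ∩ {b0,b2} ∩ {b0,b4,b6} = {b0}; idom=b0
  b7: preds {b1,b6}: {b0,b1} ∩ {b0,b4,b6} = {b0}; idom=b0
  b9: preds {b4,b8}: {b0,b4} ∩ {b0,b4,b6,b8} = {b0,b4}; idom=b4

DF derivation:
  b4←b1: walk b1 to b0
  b4←b2: walk b2 to b0
  b4←b6: walk b6→b4 to b0
  b7←b1: walk b1 to b0
  b7←b6: walk b6→b4 to b0
  b9←b4: walk · to b4
  b9←b8: walk b8→b6 to b4
  b0 → ∅
  b1 → {b4,b7}
  b2 → {b4}
  b3 → ∅
  b4 → {b4,b7}
  b5 → ∅
  b6 → {b4,b7,b9}
  b7 → ∅
  b8 → {b9}
  b9 → ∅

φ for a: defs {b3,b4,b7}
  DF⁺ = {b4,b7}

Answer: ["b4", "b7"]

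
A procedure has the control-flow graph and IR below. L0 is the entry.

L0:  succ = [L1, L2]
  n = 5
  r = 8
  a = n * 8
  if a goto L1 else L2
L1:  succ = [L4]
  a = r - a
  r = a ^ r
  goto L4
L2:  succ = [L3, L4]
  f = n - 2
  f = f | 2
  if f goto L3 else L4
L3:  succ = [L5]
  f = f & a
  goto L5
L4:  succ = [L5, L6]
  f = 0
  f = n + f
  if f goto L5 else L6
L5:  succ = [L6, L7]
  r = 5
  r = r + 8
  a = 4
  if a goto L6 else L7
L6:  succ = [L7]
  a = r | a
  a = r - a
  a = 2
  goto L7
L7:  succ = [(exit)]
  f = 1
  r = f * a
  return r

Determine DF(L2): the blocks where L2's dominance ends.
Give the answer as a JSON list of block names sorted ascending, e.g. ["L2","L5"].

Answer: ["L4", "L5"]

Working:
idom tree: L1←L0 L2←L0 L3←L2 L4←L0 L5←L0 L6←L0 L7←L0
Dom∩ at merges:
  L4: preds {L1,L2}: {L0,L1} ∩ {L0,L2} = {L0}; idom=L0
  L5: preds {L3,L4}: {L0,L2,L3} ∩ {L0,L4} = {L0}; idom=L0
  L6: preds {L4,L5}: {L0,L4} ∩ {L0,L5} = {L0}; idom=L0
  L7: preds {L5,L6}: {L0,L5} ∩ {L0,L6} = {L0}; idom=L0

DF walk-up:
  L4←L1: walk L1 to L0
  L4←L2: walk L2 to L0
  L5←L3: walk L3→L2 to L0
  L5←L4: walk L4 to L0
  L6←L4: walk L4 to L0
  L6←L5: walk L5 to L0
  L7←L5: walk L5 to L0
  L7←L6: walk L6 to L0
  L0: DF=∅
  L1: DF={L4}
  L2: DF={L4,L5}
  L3: DF={L5}
  L4: DF={L5,L6}
  L5: DF={L6,L7}
  L6: DF={L7}
  L7: DF=∅

DF(L2) = ["L4", "L5"]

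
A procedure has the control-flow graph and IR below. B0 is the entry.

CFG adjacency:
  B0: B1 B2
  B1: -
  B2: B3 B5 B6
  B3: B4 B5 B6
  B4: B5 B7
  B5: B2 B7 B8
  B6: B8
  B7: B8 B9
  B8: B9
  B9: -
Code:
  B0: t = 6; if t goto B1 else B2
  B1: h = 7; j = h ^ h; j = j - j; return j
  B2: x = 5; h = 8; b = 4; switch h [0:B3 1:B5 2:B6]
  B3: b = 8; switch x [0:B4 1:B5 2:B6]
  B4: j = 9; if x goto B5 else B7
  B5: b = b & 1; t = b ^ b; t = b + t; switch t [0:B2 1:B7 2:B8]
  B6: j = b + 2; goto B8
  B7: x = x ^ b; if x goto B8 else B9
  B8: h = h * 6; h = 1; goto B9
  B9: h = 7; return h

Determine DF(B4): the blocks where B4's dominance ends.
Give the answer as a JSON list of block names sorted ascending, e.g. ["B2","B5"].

idom tree: B1←B0 B2←B0 B3←B2 B4←B3 B5←B2 B6←B2 B7←B2 B8←B2 B9←B2
Join-block Dom:
  B2: preds {B0,B5}: {B0} ∩ {B0,B2,B5} = {B0}; idom=B0
  B5: preds {B2,B3,B4}: {B0,B2} ∩ {B0,B2,B3} ∩ {B0,B2,B3,B4} = {B0,B2}; idom=B2
  B6: preds {B2,B3}: {B0,B2} ∩ {B0,B2,B3} = {B0,B2}; idom=B2
  B7: preds {B4,B5}: {B0,B2,B3,B4} ∩ {B0,B2,B5} = {B0,B2}; idom=B2
  B8: preds {B5,B6,B7}: {B0,B2,B5} ∩ {B0,B2,B6} ∩ {B0,B2,B7} = {B0,B2}; idom=B2
  B9: preds {B7,B8}: {B0,B2,B7} ∩ {B0,B2,B8} = {B0,B2}; idom=B2

DF walk-up:
  join B2 pred B0: · stop@B0
  join B2 pred B5: B5→B2 stop@B0
  join B5 pred B2: · stop@B2
  join B5 pred B3: B3 stop@B2
  join B5 pred B4: B4→B3 stop@B2
  join B6 pred B2: · stop@B2
  join B6 pred B3: B3 stop@B2
  join B7 pred B4: B4→B3 stop@B2
  join B7 pred B5: B5 stop@B2
  join B8 pred B5: B5 stop@B2
  join B8 pred B6: B6 stop@B2
  join B8 pred B7: B7 stop@B2
  join B9 pred B7: B7 stop@B2
  join B9 pred B8: B8 stop@B2
  B0: DF=∅
  B1: DF=∅
  B2: DF={B2}
  B3: DF={B5,B6,B7}
  B4: DF={B5,B7}
  B5: DF={B2,B7,B8}
  B6: DF={B8}
  B7: DF={B8,B9}
  B8: DF={B9}
  B9: DF=∅

DF(B4) = ["B5", "B7"]

Answer: ["B5", "B7"]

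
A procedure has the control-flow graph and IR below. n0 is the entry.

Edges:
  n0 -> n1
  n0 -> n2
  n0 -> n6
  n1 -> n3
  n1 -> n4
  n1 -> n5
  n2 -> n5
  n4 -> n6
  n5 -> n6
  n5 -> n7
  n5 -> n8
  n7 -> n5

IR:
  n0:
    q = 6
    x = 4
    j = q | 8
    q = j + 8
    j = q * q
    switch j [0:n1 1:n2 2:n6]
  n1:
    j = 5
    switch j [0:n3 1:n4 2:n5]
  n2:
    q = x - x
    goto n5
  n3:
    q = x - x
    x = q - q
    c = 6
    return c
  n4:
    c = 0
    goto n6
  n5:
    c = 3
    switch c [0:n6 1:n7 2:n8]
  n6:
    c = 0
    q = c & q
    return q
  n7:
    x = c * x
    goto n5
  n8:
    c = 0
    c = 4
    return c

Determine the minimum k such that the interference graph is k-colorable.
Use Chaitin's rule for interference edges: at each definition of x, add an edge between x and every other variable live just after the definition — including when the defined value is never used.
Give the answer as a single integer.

Per-block:
  n0 def {j,q,x} use ∅
  n1 def {j} use ∅
  n2 def {q} use {x}
  n3 def {c,q,x} use {x}
  n4 def {c} use ∅
  n5 def {c} use ∅
  n6 def {c,q} use {q}
  n7 def {x} use {c,x}
  n8 def {c} use ∅

Liveness:
  n0 li=∅ lo={q,x}
  n1 li={q,x} lo={q,x}
  n2 li={x} lo={q,x}
  n3 li={x} lo=∅
  n4 li={q} lo={q}
  n5 li={q,x} lo={c,q,x}
  n6 li={q} lo=∅
  n7 li={c,q,x} lo={q,x}
  n8 li=∅ lo=∅

Interference:
  c↔{q,x}
  j↔{q,x}
  q↔{c,j,x}
  x↔{c,j,q}

Chromatic number:
  {c,q,x} pairwise interfere (3-clique) ⇒ χ ≥ 3
  3-colouring: R0={q}  R1={x}  R2={c,j}
  χ = 3

Answer: 3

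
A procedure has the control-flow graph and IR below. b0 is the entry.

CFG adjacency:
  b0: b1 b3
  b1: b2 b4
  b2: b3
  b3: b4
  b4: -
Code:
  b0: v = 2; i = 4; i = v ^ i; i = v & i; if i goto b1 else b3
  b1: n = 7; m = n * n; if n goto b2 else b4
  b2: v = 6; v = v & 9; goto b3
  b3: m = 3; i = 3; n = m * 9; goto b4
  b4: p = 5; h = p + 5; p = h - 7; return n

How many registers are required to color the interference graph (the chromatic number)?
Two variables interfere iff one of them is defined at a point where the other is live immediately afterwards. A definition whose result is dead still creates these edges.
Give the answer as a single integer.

Answer: 2

Working:
Block summaries:
  b0 def {i,v} use ∅
  b1 def {m,n} use ∅
  b2 def {v} use ∅
  b3 def {i,m,n} use ∅
  b4 def {h,p} use {n}

Live sets:
  live b0: ∅→∅
  live b1: ∅→{n}
  live b2: ∅→∅
  live b3: ∅→{n}
  live b4: {n}→∅

Interfere edges:
  h — {n}
  i — {m,v}
  m — {i,n}
  n — {h,m,p}
  p — {n}
  v — {i}

Colouring:
  lower bound: {h,n} mutually conflict ⇒ χ ≥ 2
  2-colouring: R0={i,n}  R1={h,m,p,v}
  χ = 2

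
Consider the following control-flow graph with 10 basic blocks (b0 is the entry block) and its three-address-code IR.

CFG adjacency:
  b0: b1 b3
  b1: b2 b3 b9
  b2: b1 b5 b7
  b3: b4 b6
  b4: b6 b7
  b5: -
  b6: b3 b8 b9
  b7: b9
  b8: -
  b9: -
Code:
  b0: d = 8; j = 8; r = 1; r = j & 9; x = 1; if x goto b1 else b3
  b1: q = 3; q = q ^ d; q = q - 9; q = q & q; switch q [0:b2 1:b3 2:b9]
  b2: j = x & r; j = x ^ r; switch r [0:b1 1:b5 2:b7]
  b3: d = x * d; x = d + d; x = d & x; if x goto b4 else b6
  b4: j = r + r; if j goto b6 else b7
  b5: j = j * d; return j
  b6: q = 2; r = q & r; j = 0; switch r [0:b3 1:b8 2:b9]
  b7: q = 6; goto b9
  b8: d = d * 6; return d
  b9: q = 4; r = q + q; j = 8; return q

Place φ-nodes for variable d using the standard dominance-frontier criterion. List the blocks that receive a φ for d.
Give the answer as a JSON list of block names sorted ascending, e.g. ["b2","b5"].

idom tree: b1←b0 b2←b1 b3←b0 b4←b3 b5←b2 b6←b3 b7←b0 b8←b6 b9←b0
Join-block Dom:
  b1: preds {b0,b2}: {b0} ∩ {b0,b1,b2} = {b0}; idom=b0
  b3: preds {b0,b1,b6}: {b0} ∩ {b0,b1} ∩ {b0,b3,b6} = {b0}; idom=b0
  b6: preds {b3,b4}: {b0,b3} ∩ {b0,b3,b4} = {b0,b3}; idom=b3
  b7: preds {b2,b4}: {b0,b1,b2} ∩ {b0,b3,b4} = {b0}; idom=b0
  b9: preds {b1,b6,b7}: {b0,b1} ∩ {b0,b3,b6} ∩ {b0,b7} = {b0}; idom=b0

DF derivation:
  join b1 pred b0: · stop@b0
  join b1 pred b2: b2→b1 stop@b0
  join b3 pred b0: · stop@b0
  join b3 pred b1: b1 stop@b0
  join b3 pred b6: b6→b3 stop@b0
  join b6 pred b3: · stop@b3
  join b6 pred b4: b4 stop@b3
  join b7 pred b2: b2→b1 stop@b0
  join b7 pred b4: b4→b3 stop@b0
  join b9 pred b1: b1 stop@b0
  join b9 pred b6: b6→b3 stop@b0
  join b9 pred b7: b7 stop@b0
  b0: DF=∅
  b1: DF={b1,b3,b7,b9}
  b2: DF={b1,b7}
  b3: DF={b3,b7,b9}
  b4: DF={b6,b7}
  b5: DF=∅
  b6: DF={b3,b9}
  b7: DF={b9}
  b8: DF=∅
  b9: DF=∅

φ for d: defs {b0,b3,b8}
  DF⁺ = {b3,b7,b9}

Answer: ["b3", "b7", "b9"]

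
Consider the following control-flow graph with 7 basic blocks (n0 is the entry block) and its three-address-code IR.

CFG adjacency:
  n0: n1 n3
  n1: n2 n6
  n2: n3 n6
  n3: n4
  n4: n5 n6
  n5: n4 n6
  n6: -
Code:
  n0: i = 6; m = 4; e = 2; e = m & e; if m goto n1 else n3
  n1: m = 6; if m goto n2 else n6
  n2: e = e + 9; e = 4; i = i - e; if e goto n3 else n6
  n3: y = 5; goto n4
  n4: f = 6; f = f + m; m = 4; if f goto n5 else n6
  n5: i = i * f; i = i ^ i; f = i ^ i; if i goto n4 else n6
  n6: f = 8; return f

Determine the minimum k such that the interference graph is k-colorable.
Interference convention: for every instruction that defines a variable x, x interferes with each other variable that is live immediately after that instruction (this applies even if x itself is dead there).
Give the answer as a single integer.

Block summaries:
  n0 def {e,i,m} use ∅
  n1 def {m} use ∅
  n2 def {e,i} use {e,i}
  n3 def {y} use ∅
  n4 def {f,m} use {m}
  n5 def {f,i} use {f,i}
  n6 def {f} use ∅

Live sets:
  n0: in=∅ out={e,i,m}
  n1: in={e,i} out={e,i,m}
  n2: in={e,i,m} out={i,m}
  n3: in={i,m} out={i,m}
  n4: in={i,m} out={f,i,m}
  n5: in={f,i,m} out={i,m}
  n6: in=∅ out=∅

Conflict graph:
  e — {i,m}
  f — {i,m}
  i — {e,f,m,y}
  m — {e,f,i,y}
  y — {i,m}

Registers:
  {e,i,m} pairwise interfere (3-clique) ⇒ χ ≥ 3
  3-colouring: r0={i}  r1={m}  r2={e,f,y}
  χ = 3

Answer: 3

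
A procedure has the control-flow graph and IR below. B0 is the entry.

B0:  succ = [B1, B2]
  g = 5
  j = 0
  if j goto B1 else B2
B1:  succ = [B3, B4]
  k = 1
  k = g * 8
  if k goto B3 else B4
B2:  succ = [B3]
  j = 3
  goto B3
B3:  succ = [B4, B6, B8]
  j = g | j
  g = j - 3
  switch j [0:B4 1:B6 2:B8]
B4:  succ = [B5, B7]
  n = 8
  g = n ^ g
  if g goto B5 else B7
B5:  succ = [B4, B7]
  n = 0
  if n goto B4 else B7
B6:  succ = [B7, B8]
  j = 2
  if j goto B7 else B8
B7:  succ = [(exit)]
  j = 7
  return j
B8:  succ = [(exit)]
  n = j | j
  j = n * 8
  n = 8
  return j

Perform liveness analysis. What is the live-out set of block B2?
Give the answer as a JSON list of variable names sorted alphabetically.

Answer: ["g", "j"]

Derivation:
Per-block:
  B0 def {g,j} use ∅
  B1 def {k} use {g}
  B2 def {j} use ∅
  B3 def {g,j} use {g,j}
  B4 def {g,n} use {g}
  B5 def {n} use ∅
  B6 def {j} use ∅
  B7 def {j} use ∅
  B8 def {j,n} use {j}

Backward fixpoint:
  B0: in=∅ out={g,j}
  B1: in={g,j} out={g,j}
  B2: in={g} out={g,j}
  B3: in={g,j} out={g,j}
  B4: in={g} out={g}
  B5: in={g} out={g}
  B6: in=∅ out={j}
  B7: in=∅ out=∅
  B8: in={j} out=∅

live-out(B2) = ["g", "j"]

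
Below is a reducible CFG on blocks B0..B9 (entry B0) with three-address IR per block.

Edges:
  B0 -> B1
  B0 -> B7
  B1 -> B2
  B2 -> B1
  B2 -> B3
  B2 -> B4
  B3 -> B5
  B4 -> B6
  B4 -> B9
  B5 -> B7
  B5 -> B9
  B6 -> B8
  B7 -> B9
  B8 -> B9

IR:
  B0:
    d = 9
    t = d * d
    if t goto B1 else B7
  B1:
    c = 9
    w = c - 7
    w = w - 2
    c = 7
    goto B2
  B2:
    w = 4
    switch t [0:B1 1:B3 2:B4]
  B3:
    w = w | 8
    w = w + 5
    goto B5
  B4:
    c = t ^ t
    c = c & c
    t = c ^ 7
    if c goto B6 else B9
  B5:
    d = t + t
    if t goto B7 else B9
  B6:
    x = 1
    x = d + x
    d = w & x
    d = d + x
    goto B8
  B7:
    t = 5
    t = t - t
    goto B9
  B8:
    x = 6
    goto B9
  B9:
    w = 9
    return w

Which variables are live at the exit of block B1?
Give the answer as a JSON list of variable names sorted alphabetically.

def/use:
  B0: {d,t} / ∅
  B1: {c,w} / ∅
  B2: {w} / {t}
  B3: {w} / {w}
  B4: {c,t} / {t}
  B5: {d} / {t}
  B6: {d,x} / {d,w}
  B7: {t} / ∅
  B8: {x} / ∅
  B9: {w} / ∅

Live sets:
  B0 li=∅ lo={d,t}
  B1 li={d,t} lo={d,t}
  B2 li={d,t} lo={d,t,w}
  B3 li={t,w} lo={t}
  B4 li={d,t,w} lo={d,w}
  B5 li={t} lo=∅
  B6 li={d,w} lo=∅
  B7 li=∅ lo=∅
  B8 li=∅ lo=∅
  B9 li=∅ lo=∅

live-out(B1) = ["d", "t"]

Answer: ["d", "t"]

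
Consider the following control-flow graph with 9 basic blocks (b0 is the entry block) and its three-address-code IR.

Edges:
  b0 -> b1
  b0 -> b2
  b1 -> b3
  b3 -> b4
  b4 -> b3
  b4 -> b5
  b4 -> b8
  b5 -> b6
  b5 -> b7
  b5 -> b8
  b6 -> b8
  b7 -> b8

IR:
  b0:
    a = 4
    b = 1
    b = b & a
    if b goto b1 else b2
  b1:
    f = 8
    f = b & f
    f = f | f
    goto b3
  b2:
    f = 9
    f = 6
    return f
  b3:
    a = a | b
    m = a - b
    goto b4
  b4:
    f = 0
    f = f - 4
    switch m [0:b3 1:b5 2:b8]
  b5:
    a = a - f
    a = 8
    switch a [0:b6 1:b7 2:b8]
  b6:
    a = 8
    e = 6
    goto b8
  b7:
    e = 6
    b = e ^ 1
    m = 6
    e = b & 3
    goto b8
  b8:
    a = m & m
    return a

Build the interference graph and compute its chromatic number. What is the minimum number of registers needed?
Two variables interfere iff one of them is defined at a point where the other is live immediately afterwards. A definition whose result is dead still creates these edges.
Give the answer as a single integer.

Answer: 4

Analysis:
Per-block:
  b0 def {a,b} use ∅
  b1 def {f} use {b}
  b2 def {f} use ∅
  b3 def {a,m} use {a,b}
  b4 def {f} use {m}
  b5 def {a} use {a,f}
  b6 def {a,e} use ∅
  b7 def {b,e,m} use ∅
  b8 def {a} use {m}

Backward fixpoint:
  b0: in=∅ out={a,b}
  b1: in={a,b} out={a,b}
  b2: in=∅ out=∅
  b3: in={a,b} out={a,b,m}
  b4: in={a,b,m} out={a,b,f,m}
  b5: in={a,f,m} out={m}
  b6: in={m} out={m}
  b7: in=∅ out={m}
  b8: in={m} out=∅

Interfere edges:
  a: {b,f,m}
  b: {a,f,m}
  e: {m}
  f: {a,b,m}
  m: {a,b,e,f}

Registers:
  lower bound: {a,b,f,m} mutually conflict ⇒ χ ≥ 4
  assign a→R1 b→R2 e→R1 f→R3 m→R0 — no edge inside a register ⇒ χ ≤ 4
  χ = 4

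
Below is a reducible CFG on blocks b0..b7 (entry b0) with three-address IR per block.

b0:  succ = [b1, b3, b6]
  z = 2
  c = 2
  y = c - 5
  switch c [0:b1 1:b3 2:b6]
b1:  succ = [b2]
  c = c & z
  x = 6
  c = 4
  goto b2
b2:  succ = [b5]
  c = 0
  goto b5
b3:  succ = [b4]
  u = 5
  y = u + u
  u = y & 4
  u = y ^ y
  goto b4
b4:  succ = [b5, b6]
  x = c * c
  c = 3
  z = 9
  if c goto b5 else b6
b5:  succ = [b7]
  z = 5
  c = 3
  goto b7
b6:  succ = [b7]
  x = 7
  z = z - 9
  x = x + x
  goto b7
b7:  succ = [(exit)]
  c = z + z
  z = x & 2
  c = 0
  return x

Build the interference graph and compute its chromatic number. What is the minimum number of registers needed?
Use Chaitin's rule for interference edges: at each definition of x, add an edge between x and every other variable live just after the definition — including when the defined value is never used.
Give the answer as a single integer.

Answer: 3

Working:
def/use:
  b0 def {c,y,z} use ∅
  b1 def {c,x} use {c,z}
  b2 def {c} use ∅
  b3 def {u,y} use ∅
  b4 def {c,x,z} use {c}
  b5 def {c,z} use ∅
  b6 def {x,z} use {z}
  b7 def {c,z} use {x,z}

Backward fixpoint:
  b0: in=∅ out={c,z}
  b1: in={c,z} out={x}
  b2: in={x} out={x}
  b3: in={c} out={c}
  b4: in={c} out={x,z}
  b5: in={x} out={x,z}
  b6: in={z} out={x,z}
  b7: in={x,z} out=∅

Interfere edges:
  c↔{u,x,y,z}
  u↔{c,y}
  x↔{c,z}
  y↔{c,u,z}
  z↔{c,x,y}

Colouring:
  lower bound: {c,u,y} mutually conflict ⇒ χ ≥ 3
  assign c→r0 u→r2 x→r1 y→r1 z→r2 — no edge inside a register ⇒ χ ≤ 3
  χ = 3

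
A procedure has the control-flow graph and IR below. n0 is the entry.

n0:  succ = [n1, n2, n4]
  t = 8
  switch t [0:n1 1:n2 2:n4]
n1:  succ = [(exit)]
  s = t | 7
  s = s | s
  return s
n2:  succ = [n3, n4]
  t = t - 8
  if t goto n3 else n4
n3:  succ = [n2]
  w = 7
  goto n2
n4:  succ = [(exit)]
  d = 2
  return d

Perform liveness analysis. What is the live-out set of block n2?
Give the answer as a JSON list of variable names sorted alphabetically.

def/use:
  n0: def={t} ue=∅
  n1: def={s} ue={t}
  n2: def={t} ue={t}
  n3: def={w} ue=∅
  n4: def={d} ue=∅

Backward fixpoint:
  live n0: ∅→{t}
  live n1: {t}→∅
  live n2: {t}→{t}
  live n3: {t}→{t}
  live n4: ∅→∅

live-out(n2) = ["t"]

Answer: ["t"]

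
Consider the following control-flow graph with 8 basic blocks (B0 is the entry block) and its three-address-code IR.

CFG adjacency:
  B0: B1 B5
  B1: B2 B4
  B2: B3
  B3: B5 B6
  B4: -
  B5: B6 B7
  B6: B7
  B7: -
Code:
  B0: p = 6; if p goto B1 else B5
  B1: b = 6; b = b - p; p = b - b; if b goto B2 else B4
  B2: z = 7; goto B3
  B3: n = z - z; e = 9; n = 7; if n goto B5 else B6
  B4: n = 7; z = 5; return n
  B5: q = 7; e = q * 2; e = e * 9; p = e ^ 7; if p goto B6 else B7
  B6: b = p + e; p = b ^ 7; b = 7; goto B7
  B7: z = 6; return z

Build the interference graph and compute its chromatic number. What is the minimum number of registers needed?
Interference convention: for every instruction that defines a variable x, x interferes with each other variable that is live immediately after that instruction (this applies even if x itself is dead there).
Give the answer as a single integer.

Per-block:
  B0: def={p} ue=∅
  B1: def={b,p} ue={p}
  B2: def={z} ue=∅
  B3: def={e,n} ue={z}
  B4: def={n,z} ue=∅
  B5: def={e,p,q} ue=∅
  B6: def={b,p} ue={e,p}
  B7: def={z} ue=∅

Live sets:
  live B0: ∅→{p}
  live B1: {p}→{p}
  live B2: {p}→{p,z}
  live B3: {p,z}→{e,p}
  live B4: ∅→∅
  live B5: ∅→{e,p}
  live B6: {e,p}→∅
  live B7: ∅→∅

Conflict graph:
  b — {p}
  e — {n,p}
  n — {e,p,z}
  p — {b,e,n,z}
  q — ∅
  z — {n,p}

Registers:
  clique {e,n,p} ⇒ need ≥ 3
  assign b→R1 e→R2 n→R1 p→R0 q→R0 z→R2 — no edge inside a register ⇒ χ ≤ 3
  χ = 3

Answer: 3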